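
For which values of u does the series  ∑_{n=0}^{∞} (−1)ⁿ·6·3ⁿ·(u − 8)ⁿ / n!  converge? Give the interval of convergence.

(−∞, ∞)

The ratio of consecutive coefficients is 6/6 · 3 · 1/(n+1) → 0.
Since the limit is 0 < 1 for every u, the series converges on all of ℝ and R = ∞.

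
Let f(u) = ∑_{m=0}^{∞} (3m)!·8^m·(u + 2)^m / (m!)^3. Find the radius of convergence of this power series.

R = 1/216

By the ratio test, |a_{m+1}/a_m| = (3m+1)·(3m+2)·(3m+3)/(m+1)³ · 8 → 216.
The series converges when 216 · |u + 2| < 1, giving R = 1/216.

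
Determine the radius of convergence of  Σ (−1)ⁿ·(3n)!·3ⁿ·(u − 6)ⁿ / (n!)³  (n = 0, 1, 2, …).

R = 1/81

Ratio test: |a_{n+1}/a_n| = (3n+1)·(3n+2)·(3n+3)/(n+1)³ · 3 → 81 as n → ∞.
Convergence for |u − 6| · 81 < 1, i.e. |u − 6| < 1/81. So R = 1/81.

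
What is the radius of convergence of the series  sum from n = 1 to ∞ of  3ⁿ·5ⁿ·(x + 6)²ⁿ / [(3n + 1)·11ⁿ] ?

R = √165/15

Apply the ratio test: |a_{n+1}| / |a_n| = [(3n + 1)/(3(n+1) + 1)] · 3·5/11, which tends to 15/11 as n → ∞.
Writing y = (x + 6)², the series in y has radius 11/15, so |x + 6| < √(11/15) and R = √165/15.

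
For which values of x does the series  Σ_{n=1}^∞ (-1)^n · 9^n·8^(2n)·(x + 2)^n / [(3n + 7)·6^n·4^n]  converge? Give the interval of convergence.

The ratio of consecutive coefficients is [(3n + 7)/(3(n+1) + 7)] · 9·64/(6·4) → 24.
Hence the series converges for |x + 2| < 1/(24) = 1/24, so the radius of convergence is 1/24.
Check x = -47/24: the terms alternate in sign and decrease monotonically to 0 in absolute value (size ~ c/n), so the alternating series test gives convergence.
Check x = -49/24: comparison with the harmonic series Σ 1/n shows the series diverges.

(-49/24, -47/24]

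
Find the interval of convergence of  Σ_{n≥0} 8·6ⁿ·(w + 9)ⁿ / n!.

(−∞, ∞)

The ratio of consecutive coefficients is 8/8 · 6 · 1/(n+1) → 0.
Since the limit is 0 < 1 for every w, the series converges on all of ℝ and R = ∞.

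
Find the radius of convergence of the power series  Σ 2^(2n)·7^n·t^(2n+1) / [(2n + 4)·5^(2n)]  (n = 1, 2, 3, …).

The ratio of consecutive coefficients is [(2n + 4)/(2(n+1) + 4)] · 4·7/25 → 28/25.
Successive powers of t differ by 2, so the series converges when |t|² · 28/25 < 1, i.e. |t| < √(25/28). So R = 5√7/14.

R = 5√7/14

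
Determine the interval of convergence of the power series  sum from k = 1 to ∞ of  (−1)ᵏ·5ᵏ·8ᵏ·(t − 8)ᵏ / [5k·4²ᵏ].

(38/5, 42/5]

The ratio of consecutive coefficients is [5k/5(k+1)] · 5·8/16 → 5/2.
The series converges when 5/2 · |t − 8| < 1, giving R = 2/5.
Endpoint t = 42/5: the terms alternate in sign and decrease monotonically to 0 in absolute value (size ~ c/k), so the alternating series test gives convergence.
At t = 38/5: the terms behave like c/k; limit comparison with the harmonic series gives divergence.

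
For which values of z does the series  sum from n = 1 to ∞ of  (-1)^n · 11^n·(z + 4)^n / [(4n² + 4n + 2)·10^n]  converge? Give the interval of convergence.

[-54/11, -34/11]

Apply the ratio test: |a_{n+1}| / |a_n| = [(4n² + 4n + 2)/(4(n+1)² + 4(n+1) + 2)] · 11/10, which tends to 11/10 as n → ∞.
Convergence for |z + 4| · 11/10 < 1, i.e. |z + 4| < 10/11. So R = 10/11.
Endpoint z = -34/11: the terms are on the order of 1/n², so the series converges absolutely by comparison with the p-series (p = 2 > 1).
Check z = -54/11: the terms are on the order of 1/n², so the series converges absolutely by comparison with the p-series (p = 2 > 1).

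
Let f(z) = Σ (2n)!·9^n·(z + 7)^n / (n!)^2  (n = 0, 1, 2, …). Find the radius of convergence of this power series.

R = 1/36

By the ratio test, |a_{n+1}/a_n| = (2n+1)·(2n+2)/(n+1)² · 9 → 36.
The series converges when 36 · |z + 7| < 1, giving R = 1/36.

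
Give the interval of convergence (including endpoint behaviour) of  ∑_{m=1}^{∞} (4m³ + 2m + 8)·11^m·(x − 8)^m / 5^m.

(83/11, 93/11)

The ratio of consecutive coefficients is [(4(m+1)³ + 2(m+1) + 8)/(4m³ + 2m + 8)] · 11/5 → 11/5.
The series converges when 11/5 · |x − 8| < 1, giving R = 5/11.
At x = 93/11: the m-th term does not approach 0; divergence by the term test.
When x = 83/11, the terms do not tend to 0, so the series diverges.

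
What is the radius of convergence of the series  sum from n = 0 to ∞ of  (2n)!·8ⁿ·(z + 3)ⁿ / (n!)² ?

R = 1/32

The ratio of consecutive coefficients is (2n+1)·(2n+2)/(n+1)² · 8 → 32.
The series converges when 32 · |z + 3| < 1, giving R = 1/32.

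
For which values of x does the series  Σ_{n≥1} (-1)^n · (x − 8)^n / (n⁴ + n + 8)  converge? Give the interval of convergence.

[7, 9]

Ratio test: |a_{n+1}/a_n| = (n⁴ + n + 8)/((n+1)⁴ + (n+1) + 8) → 1 as n → ∞.
Hence R = 1.
When x = 9, the terms are on the order of 1/n⁴, so the series converges absolutely by comparison with the p-series (p = 4 > 1).
Check x = 7: the series is dominated by a constant times Σ 1/n⁴, which converges (p = 4 > 1).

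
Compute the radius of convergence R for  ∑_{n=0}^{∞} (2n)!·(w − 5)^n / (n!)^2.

The ratio of consecutive coefficients is (2n+1)·(2n+2)/(n+1)² → 4.
The series converges when 4 · |w − 5| < 1, giving R = 1/4.

R = 1/4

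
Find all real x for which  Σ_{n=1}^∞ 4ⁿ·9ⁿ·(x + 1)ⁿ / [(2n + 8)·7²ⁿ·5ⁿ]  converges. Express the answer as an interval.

[-281/36, 209/36)

Apply the ratio test: |a_{n+1}| / |a_n| = [(2n + 8)/(2(n+1) + 8)] · 4·9/(49·5), which tends to 36/245 as n → ∞.
Convergence for |x + 1| · 36/245 < 1, i.e. |x + 1| < 245/36. So R = 245/36.
Endpoint x = 209/36: the terms are asymptotic to a nonzero constant times 1/n, so the series diverges by limit comparison with Σ 1/n.
Check x = -281/36: an alternating series whose terms decrease to 0 in absolute value, so it converges by the Leibniz criterion.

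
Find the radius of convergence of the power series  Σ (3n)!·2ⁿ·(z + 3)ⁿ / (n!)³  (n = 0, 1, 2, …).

R = 1/54

Ratio test: |a_{n+1}/a_n| = (3n+1)·(3n+2)·(3n+3)/(n+1)³ · 2 → 54 as n → ∞.
Convergence for |z + 3| · 54 < 1, i.e. |z + 3| < 1/54. So R = 1/54.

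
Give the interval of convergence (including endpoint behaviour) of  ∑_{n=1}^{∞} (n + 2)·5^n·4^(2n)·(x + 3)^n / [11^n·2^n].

Ratio test: |a_{n+1}/a_n| = [((n+1) + 2)/(n + 2)] · 5·16/(11·2) → 40/11 as n → ∞.
Thus R = 1/(40/11) = 11/40.
When x = -109/40, the terms have absolute value of order n, which does not tend to 0, so the series diverges by the divergence test.
Endpoint x = -131/40: the n-th term does not approach 0; divergence by the term test.

(-131/40, -109/40)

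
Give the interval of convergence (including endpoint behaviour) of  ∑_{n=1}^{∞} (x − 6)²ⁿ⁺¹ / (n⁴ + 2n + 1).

[5, 7]

The ratio of consecutive coefficients is (n⁴ + 2n + 1)/((n+1)⁴ + 2(n+1) + 1) → 1.
Successive powers of (x − 6) differ by 2, so the series converges when |x − 6|² · 1 < 1, i.e. |x − 6| < √(1) = 1. So R = 1.
At x = 7: the series is dominated by a constant times Σ 1/n⁴, which converges (p = 4 > 1).
When x = 5, absolute convergence follows by limit comparison with Σ 1/n⁴.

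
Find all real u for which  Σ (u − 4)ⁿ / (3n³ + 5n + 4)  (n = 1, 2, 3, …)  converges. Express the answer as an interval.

Apply the ratio test: |a_{n+1}| / |a_n| = (3n³ + 5n + 4)/(3(n+1)³ + 5(n+1) + 4), which tends to 1 as n → ∞.
Hence R = 1.
Endpoint u = 5: the terms are on the order of 1/n³, so the series converges absolutely by comparison with the p-series (p = 3 > 1).
Check u = 3: the terms are on the order of 1/n³, so the series converges absolutely by comparison with the p-series (p = 3 > 1).

[3, 5]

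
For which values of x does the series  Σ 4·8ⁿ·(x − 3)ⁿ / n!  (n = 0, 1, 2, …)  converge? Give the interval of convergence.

(−∞, ∞)

Apply the ratio test: |a_{n+1}| / |a_n| = 4/4 · 8 · 1/(n+1), which tends to 0 as n → ∞.
Since the limit is 0 < 1 for every x, the series converges on all of ℝ and R = ∞.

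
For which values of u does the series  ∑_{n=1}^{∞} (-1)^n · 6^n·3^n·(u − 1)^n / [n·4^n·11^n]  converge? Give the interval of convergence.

(-13/9, 31/9]

The ratio of consecutive coefficients is [n/(n+1)] · 6·3/(4·11) → 9/22.
Convergence for |u − 1| · 9/22 < 1, i.e. |u − 1| < 22/9. So R = 22/9.
When u = 31/9, the terms alternate in sign and decrease monotonically to 0 in absolute value (size ~ c/n), so the alternating series test gives convergence.
Endpoint u = -13/9: comparison with the harmonic series Σ 1/n shows the series diverges.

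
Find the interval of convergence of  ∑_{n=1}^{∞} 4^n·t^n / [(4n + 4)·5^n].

[-5/4, 5/4)

Apply the ratio test: |a_{n+1}| / |a_n| = [(4n + 4)/(4(n+1) + 4)] · 4/5, which tends to 4/5 as n → ∞.
Thus R = 1/(4/5) = 5/4.
At t = 5/4: the terms are asymptotic to a nonzero constant times 1/n, so the series diverges by limit comparison with Σ 1/n.
Endpoint t = -5/4: convergence follows from the alternating series test (terms decrease monotonically to 0).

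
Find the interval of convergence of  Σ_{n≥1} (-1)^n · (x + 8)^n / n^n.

(−∞, ∞)

Applying the root test, |a_n|^(1/n) = 1/n → 0.
The limit is 0 for every x, so R = ∞.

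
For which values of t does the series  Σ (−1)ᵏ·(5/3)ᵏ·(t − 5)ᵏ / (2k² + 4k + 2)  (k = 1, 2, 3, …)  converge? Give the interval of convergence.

[22/5, 28/5]

Apply the ratio test: |a_{k+1}| / |a_k| = [(2k² + 4k + 2)/(2(k+1)² + 4(k+1) + 2)] · 5/3, which tends to 5/3 as k → ∞.
Hence the series converges for |t − 5| < 1/(5/3) = 3/5, so the radius of convergence is 3/5.
At t = 28/5: the series is dominated by a constant times Σ 1/k², which converges (p = 2 > 1).
Check t = 22/5: the series is dominated by a constant times Σ 1/k², which converges (p = 2 > 1).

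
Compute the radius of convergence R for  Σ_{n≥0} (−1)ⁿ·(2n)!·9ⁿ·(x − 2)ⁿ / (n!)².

By the ratio test, |a_{n+1}/a_n| = (2n+1)·(2n+2)/(n+1)² · 9 → 36.
The series converges when 36 · |x − 2| < 1, giving R = 1/36.

R = 1/36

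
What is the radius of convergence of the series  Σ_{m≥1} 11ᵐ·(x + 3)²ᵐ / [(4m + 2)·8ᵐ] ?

R = 2√22/11

Ratio test: |a_{m+1}/a_m| = [(4m + 2)/(4(m+1) + 2)] · 11/8 → 11/8 as m → ∞.
Since the exponent of (x + 3) increases by 2 each term, convergence requires |x + 3|² < 8/11, hence R = 2√22/11.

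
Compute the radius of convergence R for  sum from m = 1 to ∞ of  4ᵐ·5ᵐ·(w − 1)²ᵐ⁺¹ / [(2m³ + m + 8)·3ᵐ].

The ratio of consecutive coefficients is [(2m³ + m + 8)/(2(m+1)³ + (m+1) + 8)] · 4·5/3 → 20/3.
Successive powers of (w − 1) differ by 2, so the series converges when |w − 1|² · 20/3 < 1, i.e. |w − 1| < √(3/20). So R = √15/10.

R = √15/10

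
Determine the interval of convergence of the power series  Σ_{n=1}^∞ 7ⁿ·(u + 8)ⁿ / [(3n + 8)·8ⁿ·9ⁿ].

Ratio test: |a_{n+1}/a_n| = [(3n + 8)/(3(n+1) + 8)] · 7/(8·9) → 7/72 as n → ∞.
Thus R = 1/(7/72) = 72/7.
Check u = 16/7: the terms are asymptotic to a nonzero constant times 1/n, so the series diverges by limit comparison with Σ 1/n.
Check u = -128/7: the terms alternate in sign and decrease monotonically to 0 in absolute value (size ~ c/n), so the alternating series test gives convergence.

[-128/7, 16/7)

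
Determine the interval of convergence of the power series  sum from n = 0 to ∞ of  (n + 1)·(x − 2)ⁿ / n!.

Apply the ratio test: |a_{n+1}| / |a_n| = ((n+1) + 1)/(n + 1) · 1/(n+1), which tends to 0 as n → ∞.
Since the limit is 0 < 1 for every x, the series converges on all of ℝ and R = ∞.

(−∞, ∞)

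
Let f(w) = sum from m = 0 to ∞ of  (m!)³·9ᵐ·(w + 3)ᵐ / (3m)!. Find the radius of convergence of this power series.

By the ratio test, |a_{m+1}/a_m| = (m+1)³/[(3m+1)·(3m+2)·(3m+3)] · 9 → 1/3.
Convergence for |w + 3| · 1/3 < 1, i.e. |w + 3| < 3. So R = 3.

R = 3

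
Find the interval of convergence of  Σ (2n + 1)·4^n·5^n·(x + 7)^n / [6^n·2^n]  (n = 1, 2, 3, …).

Apply the ratio test: |a_{n+1}| / |a_n| = [(2(n+1) + 1)/(2n + 1)] · 4·5/(6·2), which tends to 5/3 as n → ∞.
The series converges when 5/3 · |x + 7| < 1, giving R = 3/5.
Check x = -32/5: the n-th term does not approach 0; divergence by the term test.
Check x = -38/5: the terms have absolute value of order n, which does not tend to 0, so the series diverges by the divergence test.

(-38/5, -32/5)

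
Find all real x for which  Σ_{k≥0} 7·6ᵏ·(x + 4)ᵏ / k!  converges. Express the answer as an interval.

Apply the ratio test: |a_{k+1}| / |a_k| = 7/7 · 6 · 1/(k+1), which tends to 0 as k → ∞.
The ratio tends to 0 regardless of x, hence R = ∞.

(−∞, ∞)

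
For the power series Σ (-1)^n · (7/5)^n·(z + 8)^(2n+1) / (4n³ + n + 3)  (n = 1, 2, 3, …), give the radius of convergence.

The ratio of consecutive coefficients is [(4n³ + n + 3)/(4(n+1)³ + (n+1) + 3)] · 7/5 → 7/5.
Since the exponent of (z + 8) increases by 2 each term, convergence requires |z + 8|² < 5/7, hence R = √35/7.

R = √35/7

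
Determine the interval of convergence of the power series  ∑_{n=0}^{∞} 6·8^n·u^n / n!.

By the ratio test, |a_{n+1}/a_n| = 6/6 · 8 · 1/(n+1) → 0.
The ratio tends to 0 regardless of u, hence R = ∞.

(−∞, ∞)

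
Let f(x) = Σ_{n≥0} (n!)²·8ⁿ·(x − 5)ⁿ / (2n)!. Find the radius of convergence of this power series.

R = 1/2

The ratio of consecutive coefficients is (n+1)²/[(2n+1)·(2n+2)] · 8 → 2.
The series converges when 2 · |x − 5| < 1, giving R = 1/2.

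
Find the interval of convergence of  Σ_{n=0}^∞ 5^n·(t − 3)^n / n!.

Ratio test: |a_{n+1}/a_n| = 5 · 1/(n+1) → 0 as n → ∞.
The ratio tends to 0 regardless of t, hence R = ∞.

(−∞, ∞)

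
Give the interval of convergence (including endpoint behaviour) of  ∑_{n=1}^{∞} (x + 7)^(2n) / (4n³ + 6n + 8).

By the ratio test, |a_{n+1}/a_n| = (4n³ + 6n + 8)/(4(n+1)³ + 6(n+1) + 8) → 1.
Writing y = (x + 7)², the series in y has radius 1, so |x + 7| < √(1) = 1 and R = 1.
When x = -6, absolute convergence follows by limit comparison with Σ 1/n³.
Endpoint x = -8: the series is dominated by a constant times Σ 1/n³, which converges (p = 3 > 1).

[-8, -6]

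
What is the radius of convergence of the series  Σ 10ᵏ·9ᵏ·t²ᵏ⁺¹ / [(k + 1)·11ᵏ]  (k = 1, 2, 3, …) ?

Apply the ratio test: |a_{k+1}| / |a_k| = [(k + 1)/((k+1) + 1)] · 10·9/11, which tends to 90/11 as k → ∞.
Writing y = t², the series in y has radius 11/90, so |t| < √(11/90) and R = √110/30.

R = √110/30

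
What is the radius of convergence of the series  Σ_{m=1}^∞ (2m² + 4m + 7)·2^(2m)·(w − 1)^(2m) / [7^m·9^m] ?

R = 3√7/2

The ratio of consecutive coefficients is [(2(m+1)² + 4(m+1) + 7)/(2m² + 4m + 7)] · 4/(7·9) → 4/63.
Writing y = (w − 1)², the series in y has radius 63/4, so |w − 1| < √(63/4) and R = 3√7/2.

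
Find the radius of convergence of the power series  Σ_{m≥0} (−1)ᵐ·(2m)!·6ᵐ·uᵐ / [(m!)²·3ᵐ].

R = 1/8

Ratio test: |a_{m+1}/a_m| = (2m+1)·(2m+2)/(m+1)² · 6/3 → 8 as m → ∞.
The series converges when 8 · |u| < 1, giving R = 1/8.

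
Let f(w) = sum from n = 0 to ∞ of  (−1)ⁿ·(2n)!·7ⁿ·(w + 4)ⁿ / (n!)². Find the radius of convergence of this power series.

R = 1/28

Ratio test: |a_{n+1}/a_n| = (2n+1)·(2n+2)/(n+1)² · 7 → 28 as n → ∞.
Convergence for |w + 4| · 28 < 1, i.e. |w + 4| < 1/28. So R = 1/28.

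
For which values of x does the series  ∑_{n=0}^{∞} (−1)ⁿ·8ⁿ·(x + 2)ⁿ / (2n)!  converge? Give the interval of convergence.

Apply the ratio test: |a_{n+1}| / |a_n| = 8 · 1/[(2n+1)·(2n+2)], which tends to 0 as n → ∞.
The ratio tends to 0 regardless of x, hence R = ∞.

(−∞, ∞)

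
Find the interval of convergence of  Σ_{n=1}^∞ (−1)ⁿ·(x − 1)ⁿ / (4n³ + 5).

The ratio of consecutive coefficients is (4n³ + 5)/(4(n+1)³ + 5) → 1.
So the series converges when |x − 1| < 1 and diverges when |x − 1| > 1; R = 1.
When x = 2, the terms are on the order of 1/n³, so the series converges absolutely by comparison with the p-series (p = 3 > 1).
Endpoint x = 0: absolute convergence follows by limit comparison with Σ 1/n³.

[0, 2]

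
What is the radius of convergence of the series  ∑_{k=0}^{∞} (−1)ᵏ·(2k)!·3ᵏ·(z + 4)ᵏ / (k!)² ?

R = 1/12

Apply the ratio test: |a_{k+1}| / |a_k| = (2k+1)·(2k+2)/(k+1)² · 3, which tends to 12 as k → ∞.
Thus R = 1/(12) = 1/12.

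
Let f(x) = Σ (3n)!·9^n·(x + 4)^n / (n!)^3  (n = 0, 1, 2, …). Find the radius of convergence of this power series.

R = 1/243

By the ratio test, |a_{n+1}/a_n| = (3n+1)·(3n+2)·(3n+3)/(n+1)³ · 9 → 243.
Hence the series converges for |x + 4| < 1/(243) = 1/243, so the radius of convergence is 1/243.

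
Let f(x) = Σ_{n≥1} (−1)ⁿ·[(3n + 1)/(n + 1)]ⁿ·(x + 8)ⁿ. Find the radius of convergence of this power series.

Root test: |a_n|^(1/n) = (3n + 1)/(n + 1) → 3.
Convergence for |x + 8| · 3 < 1, i.e. |x + 8| < 1/3. So R = 1/3.

R = 1/3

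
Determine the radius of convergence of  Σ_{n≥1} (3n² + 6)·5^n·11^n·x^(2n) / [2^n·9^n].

Apply the ratio test: |a_{n+1}| / |a_n| = [(3(n+1)² + 6)/(3n² + 6)] · 5·11/(2·9), which tends to 55/18 as n → ∞.
Since the exponent of x increases by 2 each term, convergence requires |x|² < 18/55, hence R = 3√110/55.

R = 3√110/55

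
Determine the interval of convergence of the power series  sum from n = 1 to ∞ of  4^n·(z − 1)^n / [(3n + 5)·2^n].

[1/2, 3/2)

Ratio test: |a_{n+1}/a_n| = [(3n + 5)/(3(n+1) + 5)] · 4/2 → 2 as n → ∞.
Convergence for |z − 1| · 2 < 1, i.e. |z − 1| < 1/2. So R = 1/2.
Endpoint z = 3/2: comparison with the harmonic series Σ 1/n shows the series diverges.
When z = 1/2, an alternating series whose terms decrease to 0 in absolute value, so it converges by the Leibniz criterion.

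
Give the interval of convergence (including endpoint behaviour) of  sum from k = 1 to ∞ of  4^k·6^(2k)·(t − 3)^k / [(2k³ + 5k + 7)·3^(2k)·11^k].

Ratio test: |a_{k+1}/a_k| = [(2k³ + 5k + 7)/(2(k+1)³ + 5(k+1) + 7)] · 4·36/(9·11) → 16/11 as k → ∞.
Thus R = 1/(16/11) = 11/16.
Check t = 59/16: the terms are on the order of 1/k³, so the series converges absolutely by comparison with the p-series (p = 3 > 1).
Check t = 37/16: the terms are on the order of 1/k³, so the series converges absolutely by comparison with the p-series (p = 3 > 1).

[37/16, 59/16]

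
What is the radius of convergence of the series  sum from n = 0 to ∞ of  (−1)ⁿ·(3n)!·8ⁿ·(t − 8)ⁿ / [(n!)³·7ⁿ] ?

The ratio of consecutive coefficients is (3n+1)·(3n+2)·(3n+3)/(n+1)³ · 8/7 → 216/7.
Convergence for |t − 8| · 216/7 < 1, i.e. |t − 8| < 7/216. So R = 7/216.

R = 7/216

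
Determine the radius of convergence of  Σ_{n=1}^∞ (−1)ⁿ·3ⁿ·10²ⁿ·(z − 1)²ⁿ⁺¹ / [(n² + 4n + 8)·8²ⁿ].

Ratio test: |a_{n+1}/a_n| = [(n² + 4n + 8)/((n+1)² + 4(n+1) + 8)] · 3·100/64 → 75/16 as n → ∞.
Writing y = (z − 1)², the series in y has radius 16/75, so |z − 1| < √(16/75) and R = 4√3/15.

R = 4√3/15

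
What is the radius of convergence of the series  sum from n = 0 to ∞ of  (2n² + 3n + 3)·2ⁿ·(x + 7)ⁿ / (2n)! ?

R = ∞

By the ratio test, |a_{n+1}/a_n| = (2(n+1)² + 3(n+1) + 3)/(2n² + 3n + 3) · 2 · 1/[(2n+1)·(2n+2)] → 0.
The ratio tends to 0 regardless of x, hence R = ∞.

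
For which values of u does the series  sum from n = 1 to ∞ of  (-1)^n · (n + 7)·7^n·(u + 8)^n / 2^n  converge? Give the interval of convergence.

The ratio of consecutive coefficients is [((n+1) + 7)/(n + 7)] · 7/2 → 7/2.
Hence the series converges for |u + 8| < 1/(7/2) = 2/7, so the radius of convergence is 2/7.
Check u = -54/7: the terms have absolute value of order n, which does not tend to 0, so the series diverges by the divergence test.
At u = -58/7: the terms have absolute value of order n, which does not tend to 0, so the series diverges by the divergence test.

(-58/7, -54/7)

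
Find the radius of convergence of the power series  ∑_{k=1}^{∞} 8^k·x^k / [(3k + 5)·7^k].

The ratio of consecutive coefficients is [(3k + 5)/(3(k+1) + 5)] · 8/7 → 8/7.
Convergence for |x| · 8/7 < 1, i.e. |x| < 7/8. So R = 7/8.

R = 7/8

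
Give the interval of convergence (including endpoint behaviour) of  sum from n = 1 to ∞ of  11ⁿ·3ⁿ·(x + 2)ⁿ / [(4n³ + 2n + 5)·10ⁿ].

The ratio of consecutive coefficients is [(4n³ + 2n + 5)/(4(n+1)³ + 2(n+1) + 5)] · 11·3/10 → 33/10.
Hence the series converges for |x + 2| < 1/(33/10) = 10/33, so the radius of convergence is 10/33.
At x = -56/33: the terms are on the order of 1/n³, so the series converges absolutely by comparison with the p-series (p = 3 > 1).
When x = -76/33, absolute convergence follows by limit comparison with Σ 1/n³.

[-76/33, -56/33]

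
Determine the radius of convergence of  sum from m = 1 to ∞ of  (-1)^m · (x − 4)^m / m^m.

Applying the root test, |a_m|^(1/m) = 1/m → 0.
Since the m-th root of |a_m| tends to 0, the series converges for all real x; R = ∞.

R = ∞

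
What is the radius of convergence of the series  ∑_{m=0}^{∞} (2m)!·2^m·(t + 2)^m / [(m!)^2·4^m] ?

Ratio test: |a_{m+1}/a_m| = (2m+1)·(2m+2)/(m+1)² · 2/4 → 2 as m → ∞.
Convergence for |t + 2| · 2 < 1, i.e. |t + 2| < 1/2. So R = 1/2.

R = 1/2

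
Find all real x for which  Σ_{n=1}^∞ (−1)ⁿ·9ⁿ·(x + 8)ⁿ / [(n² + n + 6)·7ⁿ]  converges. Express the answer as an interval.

The ratio of consecutive coefficients is [(n² + n + 6)/((n+1)² + (n+1) + 6)] · 9/7 → 9/7.
Convergence for |x + 8| · 9/7 < 1, i.e. |x + 8| < 7/9. So R = 7/9.
When x = -65/9, the terms are on the order of 1/n², so the series converges absolutely by comparison with the p-series (p = 2 > 1).
Endpoint x = -79/9: the terms are on the order of 1/n², so the series converges absolutely by comparison with the p-series (p = 2 > 1).

[-79/9, -65/9]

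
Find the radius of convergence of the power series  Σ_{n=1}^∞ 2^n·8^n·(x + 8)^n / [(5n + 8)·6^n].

By the ratio test, |a_{n+1}/a_n| = [(5n + 8)/(5(n+1) + 8)] · 2·8/6 → 8/3.
Hence the series converges for |x + 8| < 1/(8/3) = 3/8, so the radius of convergence is 3/8.

R = 3/8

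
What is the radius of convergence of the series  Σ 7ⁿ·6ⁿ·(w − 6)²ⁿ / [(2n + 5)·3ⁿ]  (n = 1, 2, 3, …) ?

R = √14/14

Apply the ratio test: |a_{n+1}| / |a_n| = [(2n + 5)/(2(n+1) + 5)] · 7·6/3, which tends to 14 as n → ∞.
Since the exponent of (w − 6) increases by 2 each term, convergence requires |w − 6|² < 1/14, hence R = √14/14.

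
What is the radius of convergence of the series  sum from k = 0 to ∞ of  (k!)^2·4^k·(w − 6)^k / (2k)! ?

Ratio test: |a_{k+1}/a_k| = (k+1)²/[(2k+1)·(2k+2)] · 4 → 1 as k → ∞.
Convergence for |w − 6| < 1, so R = 1.

R = 1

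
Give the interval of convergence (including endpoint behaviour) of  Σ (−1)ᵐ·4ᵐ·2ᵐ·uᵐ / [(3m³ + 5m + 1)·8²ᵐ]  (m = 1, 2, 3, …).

[-8, 8]

Ratio test: |a_{m+1}/a_m| = [(3m³ + 5m + 1)/(3(m+1)³ + 5(m+1) + 1)] · 4·2/64 → 1/8 as m → ∞.
The series converges when 1/8 · |u| < 1, giving R = 8.
At u = 8: the series is dominated by a constant times Σ 1/m³, which converges (p = 3 > 1).
Endpoint u = -8: the series is dominated by a constant times Σ 1/m³, which converges (p = 3 > 1).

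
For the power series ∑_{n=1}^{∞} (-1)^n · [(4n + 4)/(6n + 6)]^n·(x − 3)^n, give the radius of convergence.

R = 3/2

Root test: |a_n|^(1/n) = (4n + 4)/(6n + 6) → 2/3.
Hence the series converges for |x − 3| < 1/(2/3) = 3/2, so the radius of convergence is 3/2.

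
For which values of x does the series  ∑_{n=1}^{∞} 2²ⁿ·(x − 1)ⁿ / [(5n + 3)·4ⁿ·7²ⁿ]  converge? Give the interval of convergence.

[-48, 50)

Ratio test: |a_{n+1}/a_n| = [(5n + 3)/(5(n+1) + 3)] · 4/(4·49) → 1/49 as n → ∞.
Hence the series converges for |x − 1| < 1/(1/49) = 49, so the radius of convergence is 49.
When x = 50, the terms are asymptotic to a nonzero constant times 1/n, so the series diverges by limit comparison with Σ 1/n.
Endpoint x = -48: convergence follows from the alternating series test (terms decrease monotonically to 0).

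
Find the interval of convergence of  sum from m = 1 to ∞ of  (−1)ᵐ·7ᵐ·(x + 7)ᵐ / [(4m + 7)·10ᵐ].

(-59/7, -39/7]

The ratio of consecutive coefficients is [(4m + 7)/(4(m+1) + 7)] · 7/10 → 7/10.
Convergence for |x + 7| · 7/10 < 1, i.e. |x + 7| < 10/7. So R = 10/7.
Endpoint x = -39/7: convergence follows from the alternating series test (terms decrease monotonically to 0).
When x = -59/7, the terms behave like c/m; limit comparison with the harmonic series gives divergence.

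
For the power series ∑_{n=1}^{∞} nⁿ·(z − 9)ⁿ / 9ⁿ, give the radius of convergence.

By the Cauchy root test, |a_n|^(1/n) = n/9 → ∞.
The root grows without bound, so R = 0 (convergence only at z = 9).

R = 0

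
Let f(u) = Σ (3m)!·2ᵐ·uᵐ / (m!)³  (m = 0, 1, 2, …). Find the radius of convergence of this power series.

Ratio test: |a_{m+1}/a_m| = (3m+1)·(3m+2)·(3m+3)/(m+1)³ · 2 → 54 as m → ∞.
Thus R = 1/(54) = 1/54.

R = 1/54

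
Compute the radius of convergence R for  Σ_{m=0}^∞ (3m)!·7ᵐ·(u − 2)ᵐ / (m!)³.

R = 1/189

By the ratio test, |a_{m+1}/a_m| = (3m+1)·(3m+2)·(3m+3)/(m+1)³ · 7 → 189.
Convergence for |u − 2| · 189 < 1, i.e. |u − 2| < 1/189. So R = 1/189.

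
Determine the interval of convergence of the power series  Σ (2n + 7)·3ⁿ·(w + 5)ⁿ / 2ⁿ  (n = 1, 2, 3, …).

Ratio test: |a_{n+1}/a_n| = [(2(n+1) + 7)/(2n + 7)] · 3/2 → 3/2 as n → ∞.
Hence the series converges for |w + 5| < 1/(3/2) = 2/3, so the radius of convergence is 2/3.
Check w = -13/3: the n-th term does not approach 0; divergence by the term test.
When w = -17/3, the terms have absolute value of order n, which does not tend to 0, so the series diverges by the divergence test.

(-17/3, -13/3)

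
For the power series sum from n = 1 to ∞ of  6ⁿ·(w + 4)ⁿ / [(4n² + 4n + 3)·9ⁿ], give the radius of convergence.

Ratio test: |a_{n+1}/a_n| = [(4n² + 4n + 3)/(4(n+1)² + 4(n+1) + 3)] · 6/9 → 2/3 as n → ∞.
The series converges when 2/3 · |w + 4| < 1, giving R = 3/2.

R = 3/2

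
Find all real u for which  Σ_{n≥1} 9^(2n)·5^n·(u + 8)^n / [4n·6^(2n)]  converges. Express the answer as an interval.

[-364/45, -356/45)

Apply the ratio test: |a_{n+1}| / |a_n| = [4n/4(n+1)] · 81·5/36, which tends to 45/4 as n → ∞.
The series converges when 45/4 · |u + 8| < 1, giving R = 4/45.
When u = -356/45, comparison with the harmonic series Σ 1/n shows the series diverges.
At u = -364/45: the terms alternate in sign and decrease monotonically to 0 in absolute value (size ~ c/n), so the alternating series test gives convergence.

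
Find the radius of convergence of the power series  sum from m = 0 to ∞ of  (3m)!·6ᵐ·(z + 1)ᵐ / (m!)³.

R = 1/162

Apply the ratio test: |a_{m+1}| / |a_m| = (3m+1)·(3m+2)·(3m+3)/(m+1)³ · 6, which tends to 162 as m → ∞.
The series converges when 162 · |z + 1| < 1, giving R = 1/162.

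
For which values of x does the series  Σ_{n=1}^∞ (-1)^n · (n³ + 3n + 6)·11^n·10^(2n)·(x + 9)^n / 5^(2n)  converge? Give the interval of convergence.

(-397/44, -395/44)

Apply the ratio test: |a_{n+1}| / |a_n| = [((n+1)³ + 3(n+1) + 6)/(n³ + 3n + 6)] · 11·100/25, which tends to 44 as n → ∞.
Convergence for |x + 9| · 44 < 1, i.e. |x + 9| < 1/44. So R = 1/44.
Endpoint x = -395/44: the terms do not tend to 0, so the series diverges.
At x = -397/44: the n-th term does not approach 0; divergence by the term test.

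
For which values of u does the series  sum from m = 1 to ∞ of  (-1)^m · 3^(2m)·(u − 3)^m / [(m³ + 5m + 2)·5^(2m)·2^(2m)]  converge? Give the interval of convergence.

[-73/9, 127/9]

Apply the ratio test: |a_{m+1}| / |a_m| = [(m³ + 5m + 2)/((m+1)³ + 5(m+1) + 2)] · 9/(25·4), which tends to 9/100 as m → ∞.
The series converges when 9/100 · |u − 3| < 1, giving R = 100/9.
Check u = 127/9: absolute convergence follows by limit comparison with Σ 1/m³.
Check u = -73/9: absolute convergence follows by limit comparison with Σ 1/m³.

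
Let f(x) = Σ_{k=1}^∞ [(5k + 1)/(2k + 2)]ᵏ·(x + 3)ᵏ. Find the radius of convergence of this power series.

R = 2/5

Applying the root test, |a_k|^(1/k) = (5k + 1)/(2k + 2) → 5/2.
The series converges when 5/2 · |x + 3| < 1, giving R = 2/5.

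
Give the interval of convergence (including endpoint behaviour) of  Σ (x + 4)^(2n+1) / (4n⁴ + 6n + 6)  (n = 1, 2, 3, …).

[-5, -3]

Ratio test: |a_{n+1}/a_n| = (4n⁴ + 6n + 6)/(4(n+1)⁴ + 6(n+1) + 6) → 1 as n → ∞.
Writing y = (x + 4)², the series in y has radius 1, so |x + 4| < √(1) = 1 and R = 1.
At x = -3: the series is dominated by a constant times Σ 1/n⁴, which converges (p = 4 > 1).
Check x = -5: absolute convergence follows by limit comparison with Σ 1/n⁴.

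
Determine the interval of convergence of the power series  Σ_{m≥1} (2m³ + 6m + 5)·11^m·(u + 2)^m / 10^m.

(-32/11, -12/11)

Ratio test: |a_{m+1}/a_m| = [(2(m+1)³ + 6(m+1) + 5)/(2m³ + 6m + 5)] · 11/10 → 11/10 as m → ∞.
Convergence for |u + 2| · 11/10 < 1, i.e. |u + 2| < 10/11. So R = 10/11.
Check u = -12/11: the terms have absolute value of order m³, which does not tend to 0, so the series diverges by the divergence test.
At u = -32/11: the terms have absolute value of order m³, which does not tend to 0, so the series diverges by the divergence test.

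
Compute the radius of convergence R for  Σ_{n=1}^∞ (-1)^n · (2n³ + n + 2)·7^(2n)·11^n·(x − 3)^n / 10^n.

Apply the ratio test: |a_{n+1}| / |a_n| = [(2(n+1)³ + (n+1) + 2)/(2n³ + n + 2)] · 49·11/10, which tends to 539/10 as n → ∞.
Hence the series converges for |x − 3| < 1/(539/10) = 10/539, so the radius of convergence is 10/539.

R = 10/539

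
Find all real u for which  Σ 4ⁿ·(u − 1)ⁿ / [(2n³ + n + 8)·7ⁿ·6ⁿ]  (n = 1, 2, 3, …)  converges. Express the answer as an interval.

Ratio test: |a_{n+1}/a_n| = [(2n³ + n + 8)/(2(n+1)³ + (n+1) + 8)] · 4/(7·6) → 2/21 as n → ∞.
Thus R = 1/(2/21) = 21/2.
At u = 23/2: the terms are on the order of 1/n³, so the series converges absolutely by comparison with the p-series (p = 3 > 1).
Check u = -19/2: the terms are on the order of 1/n³, so the series converges absolutely by comparison with the p-series (p = 3 > 1).

[-19/2, 23/2]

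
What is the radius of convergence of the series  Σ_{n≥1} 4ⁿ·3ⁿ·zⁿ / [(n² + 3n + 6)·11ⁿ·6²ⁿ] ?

By the ratio test, |a_{n+1}/a_n| = [(n² + 3n + 6)/((n+1)² + 3(n+1) + 6)] · 4·3/(11·36) → 1/33.
Hence the series converges for |z| < 1/(1/33) = 33, so the radius of convergence is 33.

R = 33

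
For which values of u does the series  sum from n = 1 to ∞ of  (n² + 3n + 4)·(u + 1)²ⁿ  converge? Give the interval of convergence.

The ratio of consecutive coefficients is ((n+1)² + 3(n+1) + 4)/(n² + 3n + 4) → 1.
Writing y = (u + 1)², the series in y has radius 1, so |u + 1| < √(1) = 1 and R = 1.
At u = 0: the n-th term does not approach 0; divergence by the term test.
At u = -2: the n-th term does not approach 0; divergence by the term test.

(-2, 0)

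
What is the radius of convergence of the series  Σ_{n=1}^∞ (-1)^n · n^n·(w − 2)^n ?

R = 0

Root test: |a_n|^(1/n) = n → ∞.
Since the n-th root of |a_n| is unbounded, the series converges only at w = 2; R = 0.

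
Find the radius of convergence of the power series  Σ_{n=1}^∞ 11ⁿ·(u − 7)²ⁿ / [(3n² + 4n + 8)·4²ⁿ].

Ratio test: |a_{n+1}/a_n| = [(3n² + 4n + 8)/(3(n+1)² + 4(n+1) + 8)] · 11/16 → 11/16 as n → ∞.
Successive powers of (u − 7) differ by 2, so the series converges when |u − 7|² · 11/16 < 1, i.e. |u − 7| < √(16/11). So R = 4√11/11.

R = 4√11/11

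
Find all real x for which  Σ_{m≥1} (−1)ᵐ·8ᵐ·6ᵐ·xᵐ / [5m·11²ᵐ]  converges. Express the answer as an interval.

(-121/48, 121/48]

The ratio of consecutive coefficients is [5m/5(m+1)] · 8·6/121 → 48/121.
The series converges when 48/121 · |x| < 1, giving R = 121/48.
When x = 121/48, an alternating series whose terms decrease to 0 in absolute value, so it converges by the Leibniz criterion.
Endpoint x = -121/48: the terms behave like c/m; limit comparison with the harmonic series gives divergence.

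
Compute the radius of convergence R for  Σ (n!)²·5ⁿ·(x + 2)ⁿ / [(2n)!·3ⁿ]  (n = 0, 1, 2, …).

R = 12/5

By the ratio test, |a_{n+1}/a_n| = (n+1)²/[(2n+1)·(2n+2)] · 5/3 → 5/12.
Thus R = 1/(5/12) = 12/5.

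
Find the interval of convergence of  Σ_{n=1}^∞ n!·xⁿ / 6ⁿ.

Apply the ratio test: |a_{n+1}| / |a_n| = (n+1) · 1/6, which tends to ∞ as n → ∞.
The terms grow without bound for any x ≠ 0, so R = 0 (convergence only at x = 0).

{0}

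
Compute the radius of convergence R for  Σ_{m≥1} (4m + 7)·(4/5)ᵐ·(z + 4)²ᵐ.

R = √5/2

Apply the ratio test: |a_{m+1}| / |a_m| = [(4(m+1) + 7)/(4m + 7)] · 4/5, which tends to 4/5 as m → ∞.
Since the exponent of (z + 4) increases by 2 each term, convergence requires |z + 4|² < 5/4, hence R = √5/2.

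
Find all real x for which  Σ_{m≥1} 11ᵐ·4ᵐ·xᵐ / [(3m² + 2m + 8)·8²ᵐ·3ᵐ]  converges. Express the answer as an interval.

[-48/11, 48/11]

The ratio of consecutive coefficients is [(3m² + 2m + 8)/(3(m+1)² + 2(m+1) + 8)] · 11·4/(64·3) → 11/48.
Convergence for |x| · 11/48 < 1, i.e. |x| < 48/11. So R = 48/11.
Endpoint x = 48/11: the terms are on the order of 1/m², so the series converges absolutely by comparison with the p-series (p = 2 > 1).
Endpoint x = -48/11: the series is dominated by a constant times Σ 1/m², which converges (p = 2 > 1).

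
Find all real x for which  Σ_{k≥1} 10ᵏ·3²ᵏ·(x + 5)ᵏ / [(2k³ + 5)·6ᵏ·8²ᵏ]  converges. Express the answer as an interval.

[-139/15, -11/15]

The ratio of consecutive coefficients is [(2k³ + 5)/(2(k+1)³ + 5)] · 10·9/(6·64) → 15/64.
Thus R = 1/(15/64) = 64/15.
When x = -11/15, the series is dominated by a constant times Σ 1/k³, which converges (p = 3 > 1).
When x = -139/15, the terms are on the order of 1/k³, so the series converges absolutely by comparison with the p-series (p = 3 > 1).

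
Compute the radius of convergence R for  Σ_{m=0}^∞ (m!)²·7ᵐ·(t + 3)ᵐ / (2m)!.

R = 4/7

The ratio of consecutive coefficients is (m+1)²/[(2m+1)·(2m+2)] · 7 → 7/4.
Thus R = 1/(7/4) = 4/7.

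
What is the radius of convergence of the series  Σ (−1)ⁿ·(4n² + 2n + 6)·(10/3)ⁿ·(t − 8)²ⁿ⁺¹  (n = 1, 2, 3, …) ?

The ratio of consecutive coefficients is [(4(n+1)² + 2(n+1) + 6)/(4n² + 2n + 6)] · 10/3 → 10/3.
Writing y = (t − 8)², the series in y has radius 3/10, so |t − 8| < √(3/10) and R = √30/10.

R = √30/10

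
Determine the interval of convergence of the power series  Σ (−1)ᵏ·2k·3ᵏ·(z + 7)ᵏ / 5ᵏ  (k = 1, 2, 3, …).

The ratio of consecutive coefficients is [2(k+1)/2k] · 3/5 → 3/5.
Convergence for |z + 7| · 3/5 < 1, i.e. |z + 7| < 5/3. So R = 5/3.
Endpoint z = -16/3: the k-th term does not approach 0; divergence by the term test.
At z = -26/3: the terms do not tend to 0, so the series diverges.

(-26/3, -16/3)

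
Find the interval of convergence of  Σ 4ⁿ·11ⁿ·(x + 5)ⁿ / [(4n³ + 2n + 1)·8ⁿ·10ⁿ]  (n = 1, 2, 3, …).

[-75/11, -35/11]

Apply the ratio test: |a_{n+1}| / |a_n| = [(4n³ + 2n + 1)/(4(n+1)³ + 2(n+1) + 1)] · 4·11/(8·10), which tends to 11/20 as n → ∞.
Thus R = 1/(11/20) = 20/11.
When x = -35/11, absolute convergence follows by limit comparison with Σ 1/n³.
Endpoint x = -75/11: absolute convergence follows by limit comparison with Σ 1/n³.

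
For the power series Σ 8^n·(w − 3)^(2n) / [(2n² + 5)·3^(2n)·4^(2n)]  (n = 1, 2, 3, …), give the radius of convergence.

R = 3√2

By the ratio test, |a_{n+1}/a_n| = [(2n² + 5)/(2(n+1)² + 5)] · 8/(9·16) → 1/18.
Writing y = (w − 3)², the series in y has radius 18, so |w − 3| < √(18) and R = 3√2.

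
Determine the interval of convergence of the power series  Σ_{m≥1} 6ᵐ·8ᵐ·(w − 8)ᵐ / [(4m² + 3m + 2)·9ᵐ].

[125/16, 131/16]

Ratio test: |a_{m+1}/a_m| = [(4m² + 3m + 2)/(4(m+1)² + 3(m+1) + 2)] · 6·8/9 → 16/3 as m → ∞.
Hence the series converges for |w − 8| < 1/(16/3) = 3/16, so the radius of convergence is 3/16.
At w = 131/16: absolute convergence follows by limit comparison with Σ 1/m².
When w = 125/16, the terms are on the order of 1/m², so the series converges absolutely by comparison with the p-series (p = 2 > 1).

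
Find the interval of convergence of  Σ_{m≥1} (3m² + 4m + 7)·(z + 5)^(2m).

(-6, -4)

The ratio of consecutive coefficients is (3(m+1)² + 4(m+1) + 7)/(3m² + 4m + 7) → 1.
Since the exponent of (z + 5) increases by 2 each term, convergence requires |z + 5|² < 1, hence R = 1.
Endpoint z = -4: the m-th term does not approach 0; divergence by the term test.
Endpoint z = -6: the terms have absolute value of order m², which does not tend to 0, so the series diverges by the divergence test.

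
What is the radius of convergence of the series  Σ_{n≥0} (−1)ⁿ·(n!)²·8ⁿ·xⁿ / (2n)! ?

R = 1/2

Apply the ratio test: |a_{n+1}| / |a_n| = (n+1)²/[(2n+1)·(2n+2)] · 8, which tends to 2 as n → ∞.
Convergence for |x| · 2 < 1, i.e. |x| < 1/2. So R = 1/2.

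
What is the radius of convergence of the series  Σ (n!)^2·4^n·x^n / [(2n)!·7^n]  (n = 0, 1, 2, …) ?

Ratio test: |a_{n+1}/a_n| = (n+1)²/[(2n+1)·(2n+2)] · 4/7 → 1/7 as n → ∞.
Hence the series converges for |x| < 1/(1/7) = 7, so the radius of convergence is 7.

R = 7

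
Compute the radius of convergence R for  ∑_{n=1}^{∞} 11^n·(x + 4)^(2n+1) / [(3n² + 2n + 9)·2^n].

By the ratio test, |a_{n+1}/a_n| = [(3n² + 2n + 9)/(3(n+1)² + 2(n+1) + 9)] · 11/2 → 11/2.
Since the exponent of (x + 4) increases by 2 each term, convergence requires |x + 4|² < 2/11, hence R = √22/11.

R = √22/11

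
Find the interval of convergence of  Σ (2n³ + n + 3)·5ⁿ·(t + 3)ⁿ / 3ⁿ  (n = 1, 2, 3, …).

(-18/5, -12/5)

The ratio of consecutive coefficients is [(2(n+1)³ + (n+1) + 3)/(2n³ + n + 3)] · 5/3 → 5/3.
Hence the series converges for |t + 3| < 1/(5/3) = 3/5, so the radius of convergence is 3/5.
Endpoint t = -12/5: the terms have absolute value of order n³, which does not tend to 0, so the series diverges by the divergence test.
At t = -18/5: the terms do not tend to 0, so the series diverges.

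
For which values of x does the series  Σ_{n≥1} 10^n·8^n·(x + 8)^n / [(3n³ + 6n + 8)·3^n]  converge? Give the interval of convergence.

The ratio of consecutive coefficients is [(3n³ + 6n + 8)/(3(n+1)³ + 6(n+1) + 8)] · 10·8/3 → 80/3.
Thus R = 1/(80/3) = 3/80.
At x = -637/80: absolute convergence follows by limit comparison with Σ 1/n³.
Endpoint x = -643/80: the terms are on the order of 1/n³, so the series converges absolutely by comparison with the p-series (p = 3 > 1).

[-643/80, -637/80]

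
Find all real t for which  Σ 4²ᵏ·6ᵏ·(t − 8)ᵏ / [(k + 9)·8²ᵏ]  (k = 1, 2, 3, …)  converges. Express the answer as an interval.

[22/3, 26/3)

By the ratio test, |a_{k+1}/a_k| = [(k + 9)/((k+1) + 9)] · 16·6/64 → 3/2.
Convergence for |t − 8| · 3/2 < 1, i.e. |t − 8| < 2/3. So R = 2/3.
Endpoint t = 26/3: comparison with the harmonic series Σ 1/k shows the series diverges.
When t = 22/3, convergence follows from the alternating series test (terms decrease monotonically to 0).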